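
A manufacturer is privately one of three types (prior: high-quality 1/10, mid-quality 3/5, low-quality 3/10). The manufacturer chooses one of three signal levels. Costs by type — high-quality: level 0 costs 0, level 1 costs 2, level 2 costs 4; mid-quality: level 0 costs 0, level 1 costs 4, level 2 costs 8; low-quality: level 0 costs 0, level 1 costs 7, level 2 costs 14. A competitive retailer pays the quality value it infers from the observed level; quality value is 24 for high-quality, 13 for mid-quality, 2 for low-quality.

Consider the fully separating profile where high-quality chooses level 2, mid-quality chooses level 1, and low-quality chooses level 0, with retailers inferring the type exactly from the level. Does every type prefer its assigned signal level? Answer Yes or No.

Separating prices: level 2 → 24, level 1 → 13, level 0 → 2.
high-quality (assigned level 2): level 0: 2 − 0 = 2; level 1: 13 − 2 = 11; level 2: 24 − 4 = 20. high-quality stays.
mid-quality (assigned level 1): level 0: 2 − 0 = 2; level 1: 13 − 4 = 9; level 2: 24 − 8 = 16. mid-quality prefers level 2.
low-quality (assigned level 0): level 0: 2 − 0 = 2; level 1: 13 − 7 = 6; level 2: 24 − 14 = 10. low-quality prefers level 2.
At least one type deviates; the separating profile fails.

No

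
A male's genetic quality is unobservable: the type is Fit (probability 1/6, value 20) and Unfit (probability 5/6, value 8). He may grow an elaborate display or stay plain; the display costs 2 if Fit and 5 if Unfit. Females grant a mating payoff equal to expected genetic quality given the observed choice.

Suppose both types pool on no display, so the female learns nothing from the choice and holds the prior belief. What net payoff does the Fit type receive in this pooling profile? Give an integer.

10

Pooled mating payoff = 1/6·20 + 5/6·8 = 10.
Fit pays no cost for no display, so net payoff = 10.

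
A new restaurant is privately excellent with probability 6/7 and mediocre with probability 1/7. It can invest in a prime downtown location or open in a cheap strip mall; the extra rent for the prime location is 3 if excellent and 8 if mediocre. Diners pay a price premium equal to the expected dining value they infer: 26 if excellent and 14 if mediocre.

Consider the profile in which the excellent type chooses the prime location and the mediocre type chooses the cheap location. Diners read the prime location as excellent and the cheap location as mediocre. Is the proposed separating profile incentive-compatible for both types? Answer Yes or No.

Under these beliefs, the prime location earns price premium 26 and the cheap location earns price premium 14.
excellent: the prime location nets 26 − 3 = 23; the cheap location nets 14. excellent prefers the prime location.
mediocre: the prime location nets 26 − 8 = 18; the cheap location nets 14. mediocre would deviate to the prime location.
mediocre has a profitable deviation, so the profile is not an equilibrium.

No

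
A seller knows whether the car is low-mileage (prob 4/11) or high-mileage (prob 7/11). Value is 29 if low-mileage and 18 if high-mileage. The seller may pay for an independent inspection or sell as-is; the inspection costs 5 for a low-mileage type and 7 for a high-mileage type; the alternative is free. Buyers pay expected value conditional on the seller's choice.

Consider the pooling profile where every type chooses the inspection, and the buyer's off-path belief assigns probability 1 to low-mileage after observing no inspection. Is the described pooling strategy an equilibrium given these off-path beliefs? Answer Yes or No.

On path, the buyer holds the prior and pays 4/11·29 + 7/11·18 = 22. Off path (no inspection), believing low-mileage, it pays 29.
low-mileage: the inspection nets 22 − 5 = 17; no inspection nets 29. low-mileage would deviate.
high-mileage: the inspection nets 22 − 7 = 15; no inspection nets 29. high-mileage would deviate.
A type deviates, so pooling fails.

No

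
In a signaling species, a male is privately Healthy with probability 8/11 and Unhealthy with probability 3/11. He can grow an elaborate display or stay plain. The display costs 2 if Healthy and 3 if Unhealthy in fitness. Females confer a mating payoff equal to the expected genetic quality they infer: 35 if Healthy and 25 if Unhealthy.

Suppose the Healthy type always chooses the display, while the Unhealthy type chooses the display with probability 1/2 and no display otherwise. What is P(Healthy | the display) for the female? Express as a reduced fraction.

P(the display) = (8/11)·1 + (3/11)·(1/2) = 19/22.
By Bayes' rule, P(Healthy | the display) = (8/11) / (19/22) = 16/19.

16/19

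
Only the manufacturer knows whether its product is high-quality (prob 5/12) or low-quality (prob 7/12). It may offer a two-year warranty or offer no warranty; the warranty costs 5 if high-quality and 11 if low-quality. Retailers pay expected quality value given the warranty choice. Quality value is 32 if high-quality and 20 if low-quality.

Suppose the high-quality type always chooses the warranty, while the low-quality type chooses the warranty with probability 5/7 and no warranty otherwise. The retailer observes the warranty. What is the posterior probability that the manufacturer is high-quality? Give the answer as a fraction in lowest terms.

P(the warranty) = (5/12)·1 + (7/12)·(5/7) = 5/6.
By Bayes' rule, P(high-quality | the warranty) = (5/12) / (5/6) = 1/2.

1/2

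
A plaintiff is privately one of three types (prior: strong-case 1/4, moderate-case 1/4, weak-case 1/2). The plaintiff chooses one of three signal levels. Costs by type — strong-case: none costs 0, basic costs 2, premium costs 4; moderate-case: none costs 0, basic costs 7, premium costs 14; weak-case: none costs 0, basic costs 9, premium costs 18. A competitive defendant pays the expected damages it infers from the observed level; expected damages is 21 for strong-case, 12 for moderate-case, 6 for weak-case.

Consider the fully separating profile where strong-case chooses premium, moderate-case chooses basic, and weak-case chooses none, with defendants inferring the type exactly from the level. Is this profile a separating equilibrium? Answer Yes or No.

Separating settlements: premium → 21, basic → 12, none → 6.
strong-case (assigned premium): none: 6 − 0 = 6; basic: 12 − 2 = 10; premium: 21 − 4 = 17. strong-case stays.
moderate-case (assigned basic): none: 6 − 0 = 6; basic: 12 − 7 = 5; premium: 21 − 14 = 7. moderate-case prefers premium.
weak-case (assigned none): none: 6 − 0 = 6; basic: 12 − 9 = 3; premium: 21 − 18 = 3. weak-case stays.
At least one type deviates; the separating profile fails.

No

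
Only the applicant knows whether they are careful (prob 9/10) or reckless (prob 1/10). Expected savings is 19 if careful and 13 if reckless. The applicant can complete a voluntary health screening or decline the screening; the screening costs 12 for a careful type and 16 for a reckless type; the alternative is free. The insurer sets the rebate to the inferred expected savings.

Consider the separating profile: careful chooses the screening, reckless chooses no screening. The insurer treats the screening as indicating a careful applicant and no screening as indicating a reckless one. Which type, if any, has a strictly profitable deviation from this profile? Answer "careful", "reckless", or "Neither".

The screening pays 19; no screening pays 13.
careful: assigned the screening, nets 19 − 12 = 7; deviating to no screening nets 13.
reckless: assigned no screening, nets 13; deviating to the screening nets 19 − 16 = 3.
The careful type gains 6 by deviating.

careful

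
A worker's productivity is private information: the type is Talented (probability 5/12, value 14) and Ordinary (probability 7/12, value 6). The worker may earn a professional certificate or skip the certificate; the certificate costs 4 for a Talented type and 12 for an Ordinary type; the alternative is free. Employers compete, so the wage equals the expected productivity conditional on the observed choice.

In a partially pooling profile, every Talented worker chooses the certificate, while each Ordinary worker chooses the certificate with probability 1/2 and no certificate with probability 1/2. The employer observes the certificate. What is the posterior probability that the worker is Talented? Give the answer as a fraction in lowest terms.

10/17

P(the certificate) = (5/12)·1 + (7/12)·(1/2) = 17/24.
By Bayes' rule, P(Talented | the certificate) = (5/12) / (17/24) = 10/17.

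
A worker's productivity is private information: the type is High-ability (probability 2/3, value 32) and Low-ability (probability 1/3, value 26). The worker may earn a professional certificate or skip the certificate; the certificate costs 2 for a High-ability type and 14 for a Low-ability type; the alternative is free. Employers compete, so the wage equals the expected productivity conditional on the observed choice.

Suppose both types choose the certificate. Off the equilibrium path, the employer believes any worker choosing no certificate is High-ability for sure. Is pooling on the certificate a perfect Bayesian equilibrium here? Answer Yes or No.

No

On path, the employer holds the prior and pays 2/3·32 + 1/3·26 = 30. Off path (no certificate), believing High-ability, it pays 32.
High-ability: the certificate nets 30 − 2 = 28; no certificate nets 32. High-ability would deviate.
Low-ability: the certificate nets 30 − 14 = 16; no certificate nets 32. Low-ability would deviate.
A type deviates, so pooling fails.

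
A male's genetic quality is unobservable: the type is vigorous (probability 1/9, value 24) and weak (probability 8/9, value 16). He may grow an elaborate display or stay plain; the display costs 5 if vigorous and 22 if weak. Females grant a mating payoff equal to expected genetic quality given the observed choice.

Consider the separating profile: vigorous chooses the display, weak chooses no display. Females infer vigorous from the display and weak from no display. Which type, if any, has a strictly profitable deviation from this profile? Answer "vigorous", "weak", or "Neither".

The display pays 24; no display pays 16.
vigorous: assigned the display, nets 24 − 5 = 19; deviating to no display nets 16.
weak: assigned no display, nets 16; deviating to the display nets 24 − 22 = 2.
Both types strictly prefer their assigned action; no profitable deviation.

Neither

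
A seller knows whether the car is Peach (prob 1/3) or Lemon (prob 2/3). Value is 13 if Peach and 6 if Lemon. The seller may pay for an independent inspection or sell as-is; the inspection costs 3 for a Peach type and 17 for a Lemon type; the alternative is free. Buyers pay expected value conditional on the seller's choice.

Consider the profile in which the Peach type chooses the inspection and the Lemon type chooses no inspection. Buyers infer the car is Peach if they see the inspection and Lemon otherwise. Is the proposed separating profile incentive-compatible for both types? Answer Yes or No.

Yes

Under these beliefs, the inspection earns price 13 and no inspection earns price 6.
Peach: the inspection nets 13 − 3 = 10; no inspection nets 6. Peach prefers the inspection.
Lemon: the inspection nets 13 − 17 = -4; no inspection nets 6. Lemon prefers no inspection.
Neither type deviates, so the separating profile is an equilibrium.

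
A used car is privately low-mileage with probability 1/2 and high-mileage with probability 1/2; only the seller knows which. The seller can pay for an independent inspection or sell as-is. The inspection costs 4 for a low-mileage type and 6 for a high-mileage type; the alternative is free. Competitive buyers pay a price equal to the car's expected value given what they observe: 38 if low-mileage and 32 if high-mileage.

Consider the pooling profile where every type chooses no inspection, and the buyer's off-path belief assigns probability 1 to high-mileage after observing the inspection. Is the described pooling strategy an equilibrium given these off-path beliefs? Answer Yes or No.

On path, the buyer holds the prior and pays 1/2·38 + 1/2·32 = 35. Off path (the inspection), believing high-mileage, it pays 32.
low-mileage: no inspection nets 35; the inspection nets 32 − 4 = 28. low-mileage stays.
high-mileage: no inspection nets 35; the inspection nets 32 − 6 = 26. high-mileage stays.
No type deviates, so pooling is sustained.

Yes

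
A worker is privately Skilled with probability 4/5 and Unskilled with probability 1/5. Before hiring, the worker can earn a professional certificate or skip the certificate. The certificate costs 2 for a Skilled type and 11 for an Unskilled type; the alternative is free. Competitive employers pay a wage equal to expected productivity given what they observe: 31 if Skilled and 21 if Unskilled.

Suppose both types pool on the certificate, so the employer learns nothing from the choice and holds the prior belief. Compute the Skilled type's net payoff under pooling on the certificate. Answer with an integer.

Pooled wage = 4/5·31 + 1/5·21 = 29.
Skilled pays cost 2 for the certificate, so net payoff = 29 − 2 = 27.

27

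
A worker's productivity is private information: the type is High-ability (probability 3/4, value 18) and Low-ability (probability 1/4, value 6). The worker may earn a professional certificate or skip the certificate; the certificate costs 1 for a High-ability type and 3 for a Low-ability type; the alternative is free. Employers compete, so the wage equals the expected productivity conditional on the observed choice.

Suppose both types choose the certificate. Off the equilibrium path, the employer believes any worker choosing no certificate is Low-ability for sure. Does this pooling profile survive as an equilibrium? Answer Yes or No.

On path, the employer holds the prior and pays 3/4·18 + 1/4·6 = 15. Off path (no certificate), believing Low-ability, it pays 6.
High-ability: the certificate nets 15 − 1 = 14; no certificate nets 6. High-ability stays.
Low-ability: the certificate nets 15 − 3 = 12; no certificate nets 6. Low-ability stays.
No type deviates, so pooling is sustained.

Yes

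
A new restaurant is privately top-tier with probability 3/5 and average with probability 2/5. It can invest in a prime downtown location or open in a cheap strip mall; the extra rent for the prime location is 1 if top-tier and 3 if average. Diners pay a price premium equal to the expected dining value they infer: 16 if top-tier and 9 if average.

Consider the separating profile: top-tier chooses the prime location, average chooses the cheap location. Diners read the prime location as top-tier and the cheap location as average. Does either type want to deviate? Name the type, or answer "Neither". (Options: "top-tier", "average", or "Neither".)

average

The prime location pays 16; the cheap location pays 9.
top-tier: assigned the prime location, nets 16 − 1 = 15; deviating to the cheap location nets 9.
average: assigned the cheap location, nets 9; deviating to the prime location nets 16 − 3 = 13.
The average type gains 4 by deviating.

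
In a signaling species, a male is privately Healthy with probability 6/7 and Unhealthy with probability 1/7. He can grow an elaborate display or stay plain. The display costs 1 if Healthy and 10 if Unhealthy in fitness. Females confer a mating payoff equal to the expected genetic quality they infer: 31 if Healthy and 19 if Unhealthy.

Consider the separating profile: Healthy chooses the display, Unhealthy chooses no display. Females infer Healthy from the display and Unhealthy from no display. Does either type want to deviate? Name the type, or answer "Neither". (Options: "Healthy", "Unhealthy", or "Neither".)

The display pays 31; no display pays 19.
Healthy: assigned the display, nets 31 − 1 = 30; deviating to no display nets 19.
Unhealthy: assigned no display, nets 19; deviating to the display nets 31 − 10 = 21.
The Unhealthy type gains 2 by deviating.

Unhealthy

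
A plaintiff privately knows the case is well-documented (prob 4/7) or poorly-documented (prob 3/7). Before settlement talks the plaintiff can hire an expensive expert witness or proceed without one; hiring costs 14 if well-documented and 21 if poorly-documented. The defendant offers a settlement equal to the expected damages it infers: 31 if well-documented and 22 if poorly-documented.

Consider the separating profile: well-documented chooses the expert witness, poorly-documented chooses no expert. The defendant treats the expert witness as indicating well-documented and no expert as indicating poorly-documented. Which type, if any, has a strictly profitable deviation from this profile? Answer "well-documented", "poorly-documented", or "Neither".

The expert witness pays 31; no expert pays 22.
well-documented: assigned the expert witness, nets 31 − 14 = 17; deviating to no expert nets 22.
poorly-documented: assigned no expert, nets 22; deviating to the expert witness nets 31 − 21 = 10.
The well-documented type gains 5 by deviating.

well-documented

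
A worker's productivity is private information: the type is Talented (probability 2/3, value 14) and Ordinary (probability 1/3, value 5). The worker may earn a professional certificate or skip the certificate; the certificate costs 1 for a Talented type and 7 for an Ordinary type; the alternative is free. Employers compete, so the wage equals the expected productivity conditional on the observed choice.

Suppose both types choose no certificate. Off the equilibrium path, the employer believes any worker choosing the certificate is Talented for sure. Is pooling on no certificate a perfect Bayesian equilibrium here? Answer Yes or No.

No

On path, the employer holds the prior and pays 2/3·14 + 1/3·5 = 11. Off path (the certificate), believing Talented, it pays 14.
Talented: no certificate nets 11; the certificate nets 14 − 1 = 13. Talented would deviate.
Ordinary: no certificate nets 11; the certificate nets 14 − 7 = 7. Ordinary stays.
A type deviates, so pooling fails.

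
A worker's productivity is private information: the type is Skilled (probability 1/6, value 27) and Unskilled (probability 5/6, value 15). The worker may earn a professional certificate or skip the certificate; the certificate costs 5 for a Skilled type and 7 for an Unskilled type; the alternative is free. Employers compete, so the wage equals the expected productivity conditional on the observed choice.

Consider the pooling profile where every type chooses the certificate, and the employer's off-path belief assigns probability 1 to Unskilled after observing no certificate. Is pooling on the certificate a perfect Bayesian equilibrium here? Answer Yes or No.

On path, the employer holds the prior and pays 1/6·27 + 5/6·15 = 17. Off path (no certificate), believing Unskilled, it pays 15.
Skilled: the certificate nets 17 − 5 = 12; no certificate nets 15. Skilled would deviate.
Unskilled: the certificate nets 17 − 7 = 10; no certificate nets 15. Unskilled would deviate.
A type deviates, so pooling fails.

No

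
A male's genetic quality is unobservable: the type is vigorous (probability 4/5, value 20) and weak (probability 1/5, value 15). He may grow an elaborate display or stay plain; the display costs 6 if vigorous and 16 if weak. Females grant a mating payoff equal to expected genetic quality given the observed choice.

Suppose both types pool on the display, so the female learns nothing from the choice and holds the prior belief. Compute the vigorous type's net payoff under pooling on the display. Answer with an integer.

13

Pooled mating payoff = 4/5·20 + 1/5·15 = 19.
vigorous pays cost 6 for the display, so net payoff = 19 − 6 = 13.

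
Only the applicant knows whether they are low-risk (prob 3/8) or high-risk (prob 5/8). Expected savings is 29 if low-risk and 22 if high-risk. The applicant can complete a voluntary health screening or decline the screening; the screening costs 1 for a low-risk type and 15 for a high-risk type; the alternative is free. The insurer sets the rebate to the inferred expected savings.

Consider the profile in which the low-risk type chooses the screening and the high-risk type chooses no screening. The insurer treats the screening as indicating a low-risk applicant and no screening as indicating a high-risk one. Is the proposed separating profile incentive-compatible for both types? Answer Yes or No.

Yes

Under these beliefs, the screening earns rebate 29 and no screening earns rebate 22.
low-risk: the screening nets 29 − 1 = 28; no screening nets 22. low-risk prefers the screening.
high-risk: the screening nets 29 − 15 = 14; no screening nets 22. high-risk prefers no screening.
Neither type deviates, so the separating profile is an equilibrium.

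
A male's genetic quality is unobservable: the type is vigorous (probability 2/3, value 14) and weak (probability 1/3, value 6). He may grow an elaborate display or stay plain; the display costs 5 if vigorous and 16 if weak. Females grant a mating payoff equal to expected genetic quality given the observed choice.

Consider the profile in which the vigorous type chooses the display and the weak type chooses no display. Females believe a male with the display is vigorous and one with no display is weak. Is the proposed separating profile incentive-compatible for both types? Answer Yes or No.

Yes

Under these beliefs, the display earns mating payoff 14 and no display earns mating payoff 6.
vigorous: the display nets 14 − 5 = 9; no display nets 6. vigorous prefers the display.
weak: the display nets 14 − 16 = -2; no display nets 6. weak prefers no display.
Neither type deviates, so the separating profile is an equilibrium.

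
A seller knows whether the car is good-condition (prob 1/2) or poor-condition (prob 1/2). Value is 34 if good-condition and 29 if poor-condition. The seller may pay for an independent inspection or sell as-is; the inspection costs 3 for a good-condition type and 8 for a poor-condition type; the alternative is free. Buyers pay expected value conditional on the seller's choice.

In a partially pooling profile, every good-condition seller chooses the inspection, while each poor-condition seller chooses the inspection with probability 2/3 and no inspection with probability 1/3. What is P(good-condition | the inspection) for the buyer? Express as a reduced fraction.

P(the inspection) = (1/2)·1 + (1/2)·(2/3) = 5/6.
By Bayes' rule, P(good-condition | the inspection) = (1/2) / (5/6) = 3/5.

3/5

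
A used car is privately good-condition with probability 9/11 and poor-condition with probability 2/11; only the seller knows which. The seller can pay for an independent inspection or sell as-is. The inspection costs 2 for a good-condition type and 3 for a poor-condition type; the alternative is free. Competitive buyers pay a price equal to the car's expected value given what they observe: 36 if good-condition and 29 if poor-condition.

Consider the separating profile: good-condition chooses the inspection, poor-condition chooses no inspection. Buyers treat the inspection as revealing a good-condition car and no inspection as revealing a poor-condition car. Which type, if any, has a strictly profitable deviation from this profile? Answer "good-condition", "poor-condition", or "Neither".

The inspection pays 36; no inspection pays 29.
good-condition: assigned the inspection, nets 36 − 2 = 34; deviating to no inspection nets 29.
poor-condition: assigned no inspection, nets 29; deviating to the inspection nets 36 − 3 = 33.
The poor-condition type gains 4 by deviating.

poor-condition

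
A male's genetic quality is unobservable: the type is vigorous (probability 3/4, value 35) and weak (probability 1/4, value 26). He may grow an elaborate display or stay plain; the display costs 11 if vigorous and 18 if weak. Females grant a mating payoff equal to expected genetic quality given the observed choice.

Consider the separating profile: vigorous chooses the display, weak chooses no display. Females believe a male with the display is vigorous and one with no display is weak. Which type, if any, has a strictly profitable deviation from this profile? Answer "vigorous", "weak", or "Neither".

vigorous

The display pays 35; no display pays 26.
vigorous: assigned the display, nets 35 − 11 = 24; deviating to no display nets 26.
weak: assigned no display, nets 26; deviating to the display nets 35 − 18 = 17.
The vigorous type gains 2 by deviating.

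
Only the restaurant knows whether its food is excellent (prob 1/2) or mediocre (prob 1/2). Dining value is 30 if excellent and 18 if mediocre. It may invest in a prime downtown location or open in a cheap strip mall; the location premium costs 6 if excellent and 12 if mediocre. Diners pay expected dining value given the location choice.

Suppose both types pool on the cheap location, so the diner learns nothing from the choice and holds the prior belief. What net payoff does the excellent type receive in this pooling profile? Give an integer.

Pooled price premium = 1/2·30 + 1/2·18 = 24.
excellent pays no cost for the cheap location, so net payoff = 24.

24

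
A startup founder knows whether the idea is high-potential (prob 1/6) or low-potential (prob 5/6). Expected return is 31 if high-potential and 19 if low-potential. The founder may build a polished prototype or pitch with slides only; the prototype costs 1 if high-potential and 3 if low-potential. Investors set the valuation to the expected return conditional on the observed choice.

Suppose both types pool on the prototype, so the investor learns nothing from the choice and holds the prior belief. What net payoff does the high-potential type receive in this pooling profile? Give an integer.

20

Pooled valuation = 1/6·31 + 5/6·19 = 21.
high-potential pays cost 1 for the prototype, so net payoff = 21 − 1 = 20.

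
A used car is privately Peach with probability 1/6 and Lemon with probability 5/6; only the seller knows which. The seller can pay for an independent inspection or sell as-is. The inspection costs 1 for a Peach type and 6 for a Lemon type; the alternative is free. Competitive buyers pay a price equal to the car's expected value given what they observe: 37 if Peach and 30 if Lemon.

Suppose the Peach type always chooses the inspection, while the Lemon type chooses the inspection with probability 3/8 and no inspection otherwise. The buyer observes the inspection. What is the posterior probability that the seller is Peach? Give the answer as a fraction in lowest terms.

P(the inspection) = (1/6)·1 + (5/6)·(3/8) = 23/48.
By Bayes' rule, P(Peach | the inspection) = (1/6) / (23/48) = 8/23.

8/23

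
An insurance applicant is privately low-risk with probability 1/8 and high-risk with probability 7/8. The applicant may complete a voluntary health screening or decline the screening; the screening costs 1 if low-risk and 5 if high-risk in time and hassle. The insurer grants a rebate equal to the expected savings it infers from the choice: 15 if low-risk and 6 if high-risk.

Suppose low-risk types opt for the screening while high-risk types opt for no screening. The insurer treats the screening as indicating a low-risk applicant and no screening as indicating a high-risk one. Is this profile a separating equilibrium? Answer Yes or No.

Under these beliefs, the screening earns rebate 15 and no screening earns rebate 6.
low-risk: the screening nets 15 − 1 = 14; no screening nets 6. low-risk prefers the screening.
high-risk: the screening nets 15 − 5 = 10; no screening nets 6. high-risk would deviate to the screening.
high-risk has a profitable deviation, so the profile is not an equilibrium.

No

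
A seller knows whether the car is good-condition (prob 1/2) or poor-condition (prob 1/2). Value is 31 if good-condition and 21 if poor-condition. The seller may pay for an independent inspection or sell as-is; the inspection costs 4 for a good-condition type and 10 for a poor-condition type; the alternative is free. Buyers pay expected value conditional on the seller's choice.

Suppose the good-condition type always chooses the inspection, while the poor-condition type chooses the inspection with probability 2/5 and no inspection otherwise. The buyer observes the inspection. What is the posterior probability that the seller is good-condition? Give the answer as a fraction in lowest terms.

P(the inspection) = (1/2)·1 + (1/2)·(2/5) = 7/10.
By Bayes' rule, P(good-condition | the inspection) = (1/2) / (7/10) = 5/7.

5/7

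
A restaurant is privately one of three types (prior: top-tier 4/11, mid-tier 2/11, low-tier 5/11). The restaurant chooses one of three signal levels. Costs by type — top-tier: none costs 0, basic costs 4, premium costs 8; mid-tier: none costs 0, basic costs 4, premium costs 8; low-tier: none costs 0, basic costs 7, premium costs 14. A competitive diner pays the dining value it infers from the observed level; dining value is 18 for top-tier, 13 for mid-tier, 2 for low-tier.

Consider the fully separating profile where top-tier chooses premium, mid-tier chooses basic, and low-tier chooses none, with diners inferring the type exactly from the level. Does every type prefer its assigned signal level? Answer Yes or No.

No

Separating price premiums: premium → 18, basic → 13, none → 2.
top-tier (assigned premium): none: 2 − 0 = 2; basic: 13 − 4 = 9; premium: 18 − 8 = 10. top-tier stays.
mid-tier (assigned basic): none: 2 − 0 = 2; basic: 13 − 4 = 9; premium: 18 − 8 = 10. mid-tier prefers premium.
low-tier (assigned none): none: 2 − 0 = 2; basic: 13 − 7 = 6; premium: 18 − 14 = 4. low-tier prefers basic.
At least one type deviates; the separating profile fails.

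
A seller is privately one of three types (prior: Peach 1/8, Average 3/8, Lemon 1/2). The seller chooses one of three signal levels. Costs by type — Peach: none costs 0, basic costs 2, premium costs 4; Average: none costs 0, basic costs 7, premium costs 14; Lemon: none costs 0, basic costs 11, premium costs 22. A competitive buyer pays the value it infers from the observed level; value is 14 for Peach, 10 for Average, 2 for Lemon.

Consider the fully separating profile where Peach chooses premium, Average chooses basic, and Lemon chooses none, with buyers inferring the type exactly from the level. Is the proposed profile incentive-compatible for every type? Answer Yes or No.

Yes

Separating prices: premium → 14, basic → 10, none → 2.
Peach (assigned premium): none: 2 − 0 = 2; basic: 10 − 2 = 8; premium: 14 − 4 = 10. Peach stays.
Average (assigned basic): none: 2 − 0 = 2; basic: 10 − 7 = 3; premium: 14 − 14 = 0. Average stays.
Lemon (assigned none): none: 2 − 0 = 2; basic: 10 − 11 = -1; premium: 14 − 22 = -8. Lemon stays.
Every type prefers its assigned level; separation holds.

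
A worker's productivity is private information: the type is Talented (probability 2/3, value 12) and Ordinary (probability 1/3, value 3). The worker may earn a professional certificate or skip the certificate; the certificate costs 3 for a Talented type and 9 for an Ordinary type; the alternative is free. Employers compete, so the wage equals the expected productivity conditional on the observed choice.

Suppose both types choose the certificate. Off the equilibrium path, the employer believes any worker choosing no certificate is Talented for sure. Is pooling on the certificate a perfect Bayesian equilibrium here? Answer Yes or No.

On path, the employer holds the prior and pays 2/3·12 + 1/3·3 = 9. Off path (no certificate), believing Talented, it pays 12.
Talented: the certificate nets 9 − 3 = 6; no certificate nets 12. Talented would deviate.
Ordinary: the certificate nets 9 − 9 = 0; no certificate nets 12. Ordinary would deviate.
A type deviates, so pooling fails.

No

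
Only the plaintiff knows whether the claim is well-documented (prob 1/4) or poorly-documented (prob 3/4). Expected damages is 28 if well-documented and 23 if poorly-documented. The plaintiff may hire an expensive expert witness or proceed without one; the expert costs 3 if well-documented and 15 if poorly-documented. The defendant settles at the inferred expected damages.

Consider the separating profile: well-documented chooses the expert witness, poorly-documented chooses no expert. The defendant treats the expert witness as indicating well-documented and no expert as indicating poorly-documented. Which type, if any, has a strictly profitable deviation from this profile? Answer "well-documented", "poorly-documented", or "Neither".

Neither

The expert witness pays 28; no expert pays 23.
well-documented: assigned the expert witness, nets 28 − 3 = 25; deviating to no expert nets 23.
poorly-documented: assigned no expert, nets 23; deviating to the expert witness nets 28 − 15 = 13.
Both types strictly prefer their assigned action; no profitable deviation.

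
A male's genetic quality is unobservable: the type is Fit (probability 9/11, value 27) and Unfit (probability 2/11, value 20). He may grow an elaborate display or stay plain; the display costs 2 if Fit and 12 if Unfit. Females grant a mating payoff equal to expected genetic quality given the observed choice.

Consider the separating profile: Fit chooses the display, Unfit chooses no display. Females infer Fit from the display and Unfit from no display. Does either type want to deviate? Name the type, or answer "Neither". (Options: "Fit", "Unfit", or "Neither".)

Neither

The display pays 27; no display pays 20.
Fit: assigned the display, nets 27 − 2 = 25; deviating to no display nets 20.
Unfit: assigned no display, nets 20; deviating to the display nets 27 − 12 = 15.
Both types strictly prefer their assigned action; no profitable deviation.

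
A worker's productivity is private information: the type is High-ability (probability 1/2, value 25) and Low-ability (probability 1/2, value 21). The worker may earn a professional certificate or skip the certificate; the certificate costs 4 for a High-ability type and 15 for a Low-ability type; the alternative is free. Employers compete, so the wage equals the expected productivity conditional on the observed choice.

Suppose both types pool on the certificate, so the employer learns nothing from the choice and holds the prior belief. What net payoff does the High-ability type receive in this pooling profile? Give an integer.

19

Pooled wage = 1/2·25 + 1/2·21 = 23.
High-ability pays cost 4 for the certificate, so net payoff = 23 − 4 = 19.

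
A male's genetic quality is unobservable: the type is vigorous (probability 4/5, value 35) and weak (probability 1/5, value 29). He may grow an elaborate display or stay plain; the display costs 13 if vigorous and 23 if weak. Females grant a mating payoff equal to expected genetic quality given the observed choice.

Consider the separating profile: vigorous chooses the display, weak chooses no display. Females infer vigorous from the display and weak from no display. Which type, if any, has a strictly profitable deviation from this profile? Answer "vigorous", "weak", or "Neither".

The display pays 35; no display pays 29.
vigorous: assigned the display, nets 35 − 13 = 22; deviating to no display nets 29.
weak: assigned no display, nets 29; deviating to the display nets 35 − 23 = 12.
The vigorous type gains 7 by deviating.

vigorous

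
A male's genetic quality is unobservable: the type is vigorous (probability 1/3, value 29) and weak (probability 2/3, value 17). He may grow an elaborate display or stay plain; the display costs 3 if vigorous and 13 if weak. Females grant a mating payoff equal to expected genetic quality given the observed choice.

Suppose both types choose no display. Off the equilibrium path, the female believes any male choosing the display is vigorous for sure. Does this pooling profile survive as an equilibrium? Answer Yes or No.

On path, the female holds the prior and pays 1/3·29 + 2/3·17 = 21. Off path (the display), believing vigorous, it pays 29.
vigorous: no display nets 21; the display nets 29 − 3 = 26. vigorous would deviate.
weak: no display nets 21; the display nets 29 − 13 = 16. weak stays.
A type deviates, so pooling fails.

No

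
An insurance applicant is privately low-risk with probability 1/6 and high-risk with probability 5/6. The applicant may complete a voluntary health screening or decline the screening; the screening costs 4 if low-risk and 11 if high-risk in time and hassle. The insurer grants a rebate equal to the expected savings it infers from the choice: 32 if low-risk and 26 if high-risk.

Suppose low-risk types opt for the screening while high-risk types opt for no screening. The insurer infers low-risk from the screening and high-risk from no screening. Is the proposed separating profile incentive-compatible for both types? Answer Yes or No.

Yes

Under these beliefs, the screening earns rebate 32 and no screening earns rebate 26.
low-risk: the screening nets 32 − 4 = 28; no screening nets 26. low-risk prefers the screening.
high-risk: the screening nets 32 − 11 = 21; no screening nets 26. high-risk prefers no screening.
Neither type deviates, so the separating profile is an equilibrium.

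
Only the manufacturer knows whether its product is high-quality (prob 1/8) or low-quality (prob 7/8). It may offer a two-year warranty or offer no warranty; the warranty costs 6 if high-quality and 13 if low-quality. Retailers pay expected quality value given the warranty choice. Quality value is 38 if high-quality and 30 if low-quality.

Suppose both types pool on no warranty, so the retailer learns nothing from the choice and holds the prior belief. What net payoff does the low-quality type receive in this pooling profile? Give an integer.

31

Pooled price = 1/8·38 + 7/8·30 = 31.
low-quality pays no cost for no warranty, so net payoff = 31.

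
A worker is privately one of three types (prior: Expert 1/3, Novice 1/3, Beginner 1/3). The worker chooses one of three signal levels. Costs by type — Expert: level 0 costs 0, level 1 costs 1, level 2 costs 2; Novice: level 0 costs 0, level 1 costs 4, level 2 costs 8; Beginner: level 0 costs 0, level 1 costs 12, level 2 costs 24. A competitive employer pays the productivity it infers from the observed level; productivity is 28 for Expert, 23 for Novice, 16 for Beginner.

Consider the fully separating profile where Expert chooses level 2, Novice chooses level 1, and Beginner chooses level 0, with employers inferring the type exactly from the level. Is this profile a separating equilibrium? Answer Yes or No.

Separating wages: level 2 → 28, level 1 → 23, level 0 → 16.
Expert (assigned level 2): level 0: 16 − 0 = 16; level 1: 23 − 1 = 22; level 2: 28 − 2 = 26. Expert stays.
Novice (assigned level 1): level 0: 16 − 0 = 16; level 1: 23 − 4 = 19; level 2: 28 − 8 = 20. Novice prefers level 2.
Beginner (assigned level 0): level 0: 16 − 0 = 16; level 1: 23 − 12 = 11; level 2: 28 − 24 = 4. Beginner stays.
At least one type deviates; the separating profile fails.

No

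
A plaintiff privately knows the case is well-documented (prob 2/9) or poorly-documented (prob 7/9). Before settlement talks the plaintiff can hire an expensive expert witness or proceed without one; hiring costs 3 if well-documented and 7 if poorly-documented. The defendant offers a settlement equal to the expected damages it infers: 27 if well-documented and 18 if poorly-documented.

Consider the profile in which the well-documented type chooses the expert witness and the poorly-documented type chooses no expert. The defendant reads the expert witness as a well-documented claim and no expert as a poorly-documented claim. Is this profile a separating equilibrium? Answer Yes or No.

No

Under these beliefs, the expert witness earns settlement 27 and no expert earns settlement 18.
well-documented: the expert witness nets 27 − 3 = 24; no expert nets 18. well-documented prefers the expert witness.
poorly-documented: the expert witness nets 27 − 7 = 20; no expert nets 18. poorly-documented would deviate to the expert witness.
poorly-documented has a profitable deviation, so the profile is not an equilibrium.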